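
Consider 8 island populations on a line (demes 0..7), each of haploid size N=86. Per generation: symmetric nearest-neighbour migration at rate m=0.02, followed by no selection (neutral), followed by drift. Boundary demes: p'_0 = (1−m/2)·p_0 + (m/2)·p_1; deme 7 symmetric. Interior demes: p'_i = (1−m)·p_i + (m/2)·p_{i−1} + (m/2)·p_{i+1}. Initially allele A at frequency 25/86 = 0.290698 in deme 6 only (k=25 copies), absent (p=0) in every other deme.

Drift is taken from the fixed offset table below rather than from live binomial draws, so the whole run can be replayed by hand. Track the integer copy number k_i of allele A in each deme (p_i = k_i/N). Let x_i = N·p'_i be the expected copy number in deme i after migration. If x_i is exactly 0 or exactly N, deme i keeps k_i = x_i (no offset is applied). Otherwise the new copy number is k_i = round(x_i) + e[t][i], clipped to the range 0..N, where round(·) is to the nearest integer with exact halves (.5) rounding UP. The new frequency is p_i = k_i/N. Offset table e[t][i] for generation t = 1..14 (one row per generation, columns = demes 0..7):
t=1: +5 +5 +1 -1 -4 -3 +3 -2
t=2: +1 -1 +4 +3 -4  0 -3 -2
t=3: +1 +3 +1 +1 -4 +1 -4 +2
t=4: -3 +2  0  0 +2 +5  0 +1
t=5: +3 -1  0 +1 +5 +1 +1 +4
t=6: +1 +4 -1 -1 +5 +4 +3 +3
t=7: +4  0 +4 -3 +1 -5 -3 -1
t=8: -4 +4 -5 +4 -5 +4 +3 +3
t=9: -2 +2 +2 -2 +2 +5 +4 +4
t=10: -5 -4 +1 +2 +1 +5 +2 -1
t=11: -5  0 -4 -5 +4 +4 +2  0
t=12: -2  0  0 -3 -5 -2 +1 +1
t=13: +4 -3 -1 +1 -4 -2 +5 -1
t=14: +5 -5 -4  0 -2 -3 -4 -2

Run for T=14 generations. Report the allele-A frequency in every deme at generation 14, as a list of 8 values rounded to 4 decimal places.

t=0: k=[0 0 0 0 0 0 25 0]
t=1: x=[0.0000 0.0000 0.0000 0.0000 0.0000 0.2500 24.5000 0.2500] k=[0 0 0 0 0 0 28 0]
t=2: x=[0.0000 0.0000 0.0000 0.0000 0.0000 0.2800 27.4400 0.2800] k=[0 0 0 0 0 0 24 0]
t=3: x=[0.0000 0.0000 0.0000 0.0000 0.0000 0.2400 23.5200 0.2400] k=[0 0 0 0 0 1 20 2]
t=4: x=[0.0000 0.0000 0.0000 0.0000 0.0100 1.1800 19.6300 2.1800] k=[0 0 0 0 2 6 20 3]
t=5: x=[0.0000 0.0000 0.0000 0.0200 2.0200 6.1000 19.6900 3.1700] k=[0 0 0 1 7 7 21 7]
t=6: x=[0.0000 0.0000 0.0100 1.0500 6.9400 7.1400 20.7200 7.1400] k=[0 0 0 0 12 11 24 10]
t=7: x=[0.0000 0.0000 0.0000 0.1200 11.8700 11.1400 23.7300 10.1400] k=[0 0 0 0 13 6 21 9]
t=8: x=[0.0000 0.0000 0.0000 0.1300 12.8000 6.2200 20.7300 9.1200] k=[0 0 0 4 8 10 24 12]
t=9: x=[0.0000 0.0000 0.0400 4.0000 7.9800 10.1200 23.7400 12.1200] k=[0 0 2 2 10 15 28 16]
t=10: x=[0.0000 0.0200 1.9800 2.0800 9.9700 15.0800 27.7500 16.1200] k=[0 0 3 4 11 20 30 15]
t=11: x=[0.0000 0.0300 2.9800 4.0600 11.0200 20.0100 29.7500 15.1500] k=[0 0 0 0 15 24 32 15]
t=12: x=[0.0000 0.0000 0.0000 0.1500 14.9400 23.9900 31.7500 15.1700] k=[0 0 0 0 10 22 33 16]
t=13: x=[0.0000 0.0000 0.0000 0.1000 10.0200 21.9900 32.7200 16.1700] k=[0 0 0 1 6 20 38 15]
t=14: x=[0.0000 0.0000 0.0100 1.0400 6.0900 20.0400 37.5900 15.2300] k=[0 0 0 1 4 17 34 13]

[0.0000, 0.0000, 0.0000, 0.0116, 0.0465, 0.1977, 0.3953, 0.1512]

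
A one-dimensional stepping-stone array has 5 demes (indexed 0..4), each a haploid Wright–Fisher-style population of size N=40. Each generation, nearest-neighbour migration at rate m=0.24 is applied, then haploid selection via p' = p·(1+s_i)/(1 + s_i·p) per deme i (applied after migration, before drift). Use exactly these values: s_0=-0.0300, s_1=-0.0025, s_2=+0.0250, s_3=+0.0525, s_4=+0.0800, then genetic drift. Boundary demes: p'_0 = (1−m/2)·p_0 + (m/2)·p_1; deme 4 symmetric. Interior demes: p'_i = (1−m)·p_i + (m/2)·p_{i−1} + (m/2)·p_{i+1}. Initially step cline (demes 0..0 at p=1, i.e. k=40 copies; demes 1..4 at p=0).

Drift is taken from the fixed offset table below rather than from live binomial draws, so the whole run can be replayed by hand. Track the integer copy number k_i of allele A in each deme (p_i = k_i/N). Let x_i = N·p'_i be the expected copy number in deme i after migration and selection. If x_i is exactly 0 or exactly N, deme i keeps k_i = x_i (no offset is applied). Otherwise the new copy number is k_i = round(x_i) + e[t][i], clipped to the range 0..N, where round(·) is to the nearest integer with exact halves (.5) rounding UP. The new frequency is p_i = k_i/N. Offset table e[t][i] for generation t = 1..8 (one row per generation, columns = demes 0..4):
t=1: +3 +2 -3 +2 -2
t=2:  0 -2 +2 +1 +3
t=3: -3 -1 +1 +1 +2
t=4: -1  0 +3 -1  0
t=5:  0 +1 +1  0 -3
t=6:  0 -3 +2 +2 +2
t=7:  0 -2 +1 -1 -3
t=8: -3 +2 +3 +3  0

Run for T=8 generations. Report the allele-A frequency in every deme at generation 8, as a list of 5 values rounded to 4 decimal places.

[0.3750, 0.3250, 0.3250, 0.2000, 0.0250]

t=0: k=[40 0 0 0 0]
t=1: x=[35.0698 4.7894 0.0000 0.0000 0.0000] k=[38 7 0 0 0]
t=2: x=[34.1291 9.8614 0.8605 0.0000 0.0000] k=[34 8 3 0 0]
t=3: x=[30.6638 10.5006 3.3143 0.3787 0.0000] k=[28 10 4 1 0]
t=4: x=[25.5602 11.4196 4.4569 1.3030 0.1296] k=[25 11 7 0 0]
t=5: x=[23.0231 12.1788 6.7779 0.8831 0.0000] k=[23 13 8 1 0]
t=6: x=[21.4975 13.5775 7.9156 1.8062 0.1296] k=[21 11 10 4 2]
t=7: x=[19.4955 12.0589 9.5787 4.6876 2.4084] k=[19 10 11 4 0]
t=8: x=[17.6192 11.1798 10.2268 4.5628 0.5179] k=[15 13 13 8 1]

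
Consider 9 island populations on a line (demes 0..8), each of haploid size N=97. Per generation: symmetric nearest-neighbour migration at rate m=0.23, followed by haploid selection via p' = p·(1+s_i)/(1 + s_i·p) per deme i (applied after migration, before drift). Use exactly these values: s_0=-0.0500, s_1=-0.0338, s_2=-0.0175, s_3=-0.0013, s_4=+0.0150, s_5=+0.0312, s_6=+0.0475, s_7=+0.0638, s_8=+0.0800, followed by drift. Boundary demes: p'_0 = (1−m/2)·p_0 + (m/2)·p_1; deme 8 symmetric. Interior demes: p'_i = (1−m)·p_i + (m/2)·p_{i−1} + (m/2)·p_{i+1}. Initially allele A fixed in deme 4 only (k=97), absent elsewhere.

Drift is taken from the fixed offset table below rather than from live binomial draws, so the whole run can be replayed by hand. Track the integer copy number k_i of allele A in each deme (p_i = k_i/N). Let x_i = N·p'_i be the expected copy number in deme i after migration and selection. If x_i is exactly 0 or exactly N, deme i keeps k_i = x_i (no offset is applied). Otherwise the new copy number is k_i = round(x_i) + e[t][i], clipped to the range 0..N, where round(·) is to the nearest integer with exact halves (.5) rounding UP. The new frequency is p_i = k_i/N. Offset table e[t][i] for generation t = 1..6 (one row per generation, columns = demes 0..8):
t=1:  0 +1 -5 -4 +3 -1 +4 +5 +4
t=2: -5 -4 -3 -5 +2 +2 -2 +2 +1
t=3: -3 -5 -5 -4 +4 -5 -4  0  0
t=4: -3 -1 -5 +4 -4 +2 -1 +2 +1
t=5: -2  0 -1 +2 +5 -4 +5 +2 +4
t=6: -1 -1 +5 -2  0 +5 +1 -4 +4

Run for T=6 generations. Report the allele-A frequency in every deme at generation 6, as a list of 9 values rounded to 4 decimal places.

t=0: k=[0 0 0 0 97 0 0 0 0]
t=1: x=[0.0000 0.0000 0.0000 11.1422 74.9447 11.4619 0.0000 0.0000 0.0000] k=[0 0 0 7 78 10 0 0 0]
t=2: x=[0.0000 0.0000 0.7910 14.3441 62.3473 17.0984 1.2039 0.0000 0.0000] k=[0 0 0 9 64 19 0 0 0]
t=3: x=[0.0000 0.0000 1.0171 14.2742 52.8584 22.5168 2.2863 0.0000 0.0000] k=[0 0 0 10 57 18 0 0 0]
t=4: x=[0.0000 0.0000 1.1301 14.2392 47.4708 20.9146 2.1661 0.0000 0.0000] k=[0 0 0 18 43 23 1 0 0]
t=5: x=[0.0000 0.0000 2.0345 18.7853 38.1691 23.3097 3.5712 0.1223 0.0000] k=[0 0 1 21 43 19 9 2 0]
t=6: x=[0.0000 0.1111 3.1311 21.2084 38.0537 21.1131 9.7443 2.7347 0.2484] k=[0 0 8 19 38 26 11 0 4]

[0.0000, 0.0000, 0.0825, 0.1959, 0.3918, 0.2680, 0.1134, 0.0000, 0.0412]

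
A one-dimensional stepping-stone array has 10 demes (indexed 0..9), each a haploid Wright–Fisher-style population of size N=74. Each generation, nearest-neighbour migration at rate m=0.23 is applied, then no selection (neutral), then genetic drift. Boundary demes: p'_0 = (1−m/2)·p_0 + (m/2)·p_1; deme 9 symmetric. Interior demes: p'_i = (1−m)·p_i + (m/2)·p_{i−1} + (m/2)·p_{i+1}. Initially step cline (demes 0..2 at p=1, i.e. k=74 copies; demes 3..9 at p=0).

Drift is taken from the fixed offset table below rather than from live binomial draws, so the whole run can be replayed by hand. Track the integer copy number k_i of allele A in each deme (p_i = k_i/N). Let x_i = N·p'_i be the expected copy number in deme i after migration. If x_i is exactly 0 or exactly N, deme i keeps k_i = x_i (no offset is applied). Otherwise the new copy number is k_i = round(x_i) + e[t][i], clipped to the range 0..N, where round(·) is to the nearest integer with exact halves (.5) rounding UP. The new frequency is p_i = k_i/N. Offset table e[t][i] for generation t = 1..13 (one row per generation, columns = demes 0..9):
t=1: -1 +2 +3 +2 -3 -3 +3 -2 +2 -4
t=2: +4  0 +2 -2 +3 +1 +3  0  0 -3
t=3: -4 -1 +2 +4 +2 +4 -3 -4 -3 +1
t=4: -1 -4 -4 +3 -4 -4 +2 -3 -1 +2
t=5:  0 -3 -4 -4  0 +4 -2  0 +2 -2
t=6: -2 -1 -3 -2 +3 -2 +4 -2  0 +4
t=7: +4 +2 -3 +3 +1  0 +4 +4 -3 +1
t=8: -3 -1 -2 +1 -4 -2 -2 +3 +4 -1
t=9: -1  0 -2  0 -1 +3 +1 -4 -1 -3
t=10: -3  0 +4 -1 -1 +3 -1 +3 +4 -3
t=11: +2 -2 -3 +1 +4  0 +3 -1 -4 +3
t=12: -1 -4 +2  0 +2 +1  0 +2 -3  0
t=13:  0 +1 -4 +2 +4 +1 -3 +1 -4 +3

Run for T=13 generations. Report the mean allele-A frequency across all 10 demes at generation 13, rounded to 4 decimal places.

t=0: k=[74 74 74 0 0 0 0 0 0 0]
t=1: x=[74.0000 74.0000 65.4900 8.5100 0.0000 0.0000 0.0000 0.0000 0.0000 0.0000] k=[74 74 68 11 0 0 0 0 0 0]
t=2: x=[74.0000 73.3100 62.1350 16.2900 1.2650 0.0000 0.0000 0.0000 0.0000 0.0000] k=[74 73 64 14 4 0 0 0 0 0]
t=3: x=[73.8850 72.0800 59.2850 18.6000 4.6900 0.4600 0.0000 0.0000 0.0000 0.0000] k=[70 71 61 23 7 4 0 0 0 0]
t=4: x=[70.1150 69.7350 57.7800 25.5300 8.4950 3.8850 0.4600 0.0000 0.0000 0.0000] k=[69 66 54 29 4 0 2 0 0 0]
t=5: x=[68.6550 64.9650 52.5050 29.0000 6.4150 0.6900 1.5400 0.2300 0.0000 0.0000] k=[69 62 49 25 6 5 0 0 0 0]
t=6: x=[68.1950 61.3100 47.7350 25.5750 8.0700 4.5400 0.5750 0.0000 0.0000 0.0000] k=[66 60 45 24 11 3 5 0 0 0]
t=7: x=[65.3100 58.9650 44.3100 24.9200 11.5750 4.1500 4.1950 0.5750 0.0000 0.0000] k=[69 61 41 28 13 4 8 5 0 0]
t=8: x=[68.0800 59.6200 41.8050 27.7700 13.6900 5.4950 7.1950 4.7700 0.5750 0.0000] k=[65 59 40 29 10 3 5 8 5 0]
t=9: x=[64.3100 57.5050 40.9200 28.0800 11.3800 4.0350 5.1150 7.3100 4.7700 0.5750] k=[63 58 39 28 10 7 6 3 4 0]
t=10: x=[62.4250 56.3900 39.9200 27.1950 11.7250 7.2300 5.7700 3.4600 3.4250 0.4600] k=[59 56 44 26 11 10 5 6 7 0]
t=11: x=[58.6550 54.9650 43.3100 26.3450 12.6100 9.5400 5.6900 6.0000 6.0800 0.8050] k=[61 53 40 27 17 10 9 5 2 4]
t=12: x=[60.0800 52.4250 40.0000 27.3450 17.3450 10.6900 8.6550 5.1150 2.5750 3.7700] k=[59 48 42 27 19 12 9 7 0 4]
t=13: x=[57.7350 48.5750 40.9650 27.8050 19.1150 12.4600 9.1150 6.4250 1.2650 3.5400] k=[58 50 37 30 23 13 6 7 0 7]

0.3122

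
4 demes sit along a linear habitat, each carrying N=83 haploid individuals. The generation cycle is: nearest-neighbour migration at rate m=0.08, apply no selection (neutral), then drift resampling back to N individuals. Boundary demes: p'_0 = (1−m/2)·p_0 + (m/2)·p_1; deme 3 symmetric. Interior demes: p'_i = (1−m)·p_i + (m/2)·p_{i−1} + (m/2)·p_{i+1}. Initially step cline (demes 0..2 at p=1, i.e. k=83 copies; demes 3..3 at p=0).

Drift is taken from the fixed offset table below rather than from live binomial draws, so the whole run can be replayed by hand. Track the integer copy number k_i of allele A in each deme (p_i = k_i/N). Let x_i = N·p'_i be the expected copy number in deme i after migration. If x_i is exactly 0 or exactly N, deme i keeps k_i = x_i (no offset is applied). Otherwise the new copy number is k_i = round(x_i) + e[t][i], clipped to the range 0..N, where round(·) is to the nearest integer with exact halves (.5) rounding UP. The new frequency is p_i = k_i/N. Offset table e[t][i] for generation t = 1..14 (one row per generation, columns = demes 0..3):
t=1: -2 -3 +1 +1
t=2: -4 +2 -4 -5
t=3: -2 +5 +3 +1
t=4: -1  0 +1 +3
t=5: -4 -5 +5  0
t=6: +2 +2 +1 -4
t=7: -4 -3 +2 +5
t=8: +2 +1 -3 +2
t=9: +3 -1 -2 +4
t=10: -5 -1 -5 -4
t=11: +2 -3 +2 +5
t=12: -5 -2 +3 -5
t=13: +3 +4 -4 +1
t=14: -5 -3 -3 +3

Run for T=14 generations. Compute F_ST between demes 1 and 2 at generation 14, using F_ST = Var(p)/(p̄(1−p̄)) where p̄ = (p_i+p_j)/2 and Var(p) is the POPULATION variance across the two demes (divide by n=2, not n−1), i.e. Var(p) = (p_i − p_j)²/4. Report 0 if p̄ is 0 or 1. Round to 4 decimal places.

t=0: k=[83 83 83 0]
t=1: x=[83.0000 83.0000 79.6800 3.3200] k=[83 83 81 4]
t=2: x=[83.0000 82.9200 78.0000 7.0800] k=[83 83 74 2]
t=3: x=[83.0000 82.6400 71.4800 4.8800] k=[83 83 74 6]
t=4: x=[83.0000 82.6400 71.6400 8.7200] k=[83 83 73 12]
t=5: x=[83.0000 82.6000 70.9600 14.4400] k=[83 78 76 14]
t=6: x=[82.8000 78.1200 73.6000 16.4800] k=[83 80 75 12]
t=7: x=[82.8800 79.9200 72.6800 14.5200] k=[79 77 75 20]
t=8: x=[78.9200 77.0000 72.8800 22.2000] k=[81 78 70 24]
t=9: x=[80.8800 77.8000 68.4800 25.8400] k=[83 77 66 30]
t=10: x=[82.7600 76.8000 65.0000 31.4400] k=[78 76 60 27]
t=11: x=[77.9200 75.4400 59.3200 28.3200] k=[80 72 61 33]
t=12: x=[79.6800 71.8800 60.3200 34.1200] k=[75 70 63 29]
t=13: x=[74.8000 69.9200 61.9200 30.3600] k=[78 74 58 31]
t=14: x=[77.8400 73.5200 57.5600 32.0800] k=[73 71 55 35]

0.0508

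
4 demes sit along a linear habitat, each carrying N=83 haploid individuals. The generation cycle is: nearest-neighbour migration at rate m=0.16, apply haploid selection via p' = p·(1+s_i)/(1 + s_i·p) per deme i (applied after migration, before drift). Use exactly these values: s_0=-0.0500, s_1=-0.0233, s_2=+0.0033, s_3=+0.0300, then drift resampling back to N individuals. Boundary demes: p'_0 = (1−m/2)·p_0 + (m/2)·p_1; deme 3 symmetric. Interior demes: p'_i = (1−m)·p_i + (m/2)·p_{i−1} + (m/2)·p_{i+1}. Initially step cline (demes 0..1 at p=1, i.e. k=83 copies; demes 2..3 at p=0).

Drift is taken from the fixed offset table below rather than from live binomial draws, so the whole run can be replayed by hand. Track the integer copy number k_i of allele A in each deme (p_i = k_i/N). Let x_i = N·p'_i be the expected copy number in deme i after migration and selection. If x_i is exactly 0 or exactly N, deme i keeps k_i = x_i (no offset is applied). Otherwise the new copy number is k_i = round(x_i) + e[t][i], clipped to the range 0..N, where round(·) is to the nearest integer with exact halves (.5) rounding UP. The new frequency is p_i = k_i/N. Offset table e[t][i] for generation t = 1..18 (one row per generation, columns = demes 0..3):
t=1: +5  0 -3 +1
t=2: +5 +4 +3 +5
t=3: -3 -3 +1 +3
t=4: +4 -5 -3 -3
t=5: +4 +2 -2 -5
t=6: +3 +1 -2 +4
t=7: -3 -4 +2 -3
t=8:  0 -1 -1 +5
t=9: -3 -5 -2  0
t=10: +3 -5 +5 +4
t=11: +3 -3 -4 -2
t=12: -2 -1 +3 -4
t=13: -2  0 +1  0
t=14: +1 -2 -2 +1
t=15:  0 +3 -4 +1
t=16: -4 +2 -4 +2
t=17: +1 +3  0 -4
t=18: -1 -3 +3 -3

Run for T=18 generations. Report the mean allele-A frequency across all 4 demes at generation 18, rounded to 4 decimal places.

t=0: k=[83 83 0 0]
t=1: x=[83.0000 76.2145 6.6602 0.0000] k=[83 76 4 0]
t=2: x=[82.4107 70.5526 9.4676 0.3296] k=[83 75 12 5]
t=3: x=[82.3266 70.3493 16.5236 5.7153] k=[79 67 18 9]
t=4: x=[77.7953 63.6929 21.2520 9.9765] k=[82 59 18 7]
t=5: x=[80.0159 57.1422 20.4507 8.0933] k=[83 59 18 3]
t=6: x=[80.9814 57.2229 20.1302 4.3194] k=[83 58 18 8]
t=7: x=[80.8974 56.3755 20.4507 9.0353] k=[78 52 22 6]
t=8: x=[75.5807 51.2189 23.1750 7.4787] k=[76 50 22 12]
t=9: x=[73.4968 49.3695 23.4955 13.1233] k=[70 44 21 13]
t=10: x=[67.2767 43.7526 22.2536 13.9803] k=[70 39 27 18]
t=11: x=[66.8637 40.0312 27.3003 19.1520] k=[70 37 23 17]
t=12: x=[66.6985 38.0338 23.6957 17.8914] k=[65 37 27 14]
t=13: x=[61.9647 37.9539 26.8198 15.4074] k=[60 38 28 15]
t=14: x=[57.3397 38.4730 27.8209 16.4260] k=[58 36 26 17]
t=15: x=[55.3016 36.4773 26.1390 18.1354] k=[55 39 22 19]
t=16: x=[52.7408 38.4331 23.1750 19.6803] k=[49 40 19 22]
t=17: x=[47.2399 38.5529 20.9716 22.2379] k=[48 42 21 18]
t=18: x=[46.4744 40.3111 22.4940 18.6642] k=[45 37 25 16]

0.3705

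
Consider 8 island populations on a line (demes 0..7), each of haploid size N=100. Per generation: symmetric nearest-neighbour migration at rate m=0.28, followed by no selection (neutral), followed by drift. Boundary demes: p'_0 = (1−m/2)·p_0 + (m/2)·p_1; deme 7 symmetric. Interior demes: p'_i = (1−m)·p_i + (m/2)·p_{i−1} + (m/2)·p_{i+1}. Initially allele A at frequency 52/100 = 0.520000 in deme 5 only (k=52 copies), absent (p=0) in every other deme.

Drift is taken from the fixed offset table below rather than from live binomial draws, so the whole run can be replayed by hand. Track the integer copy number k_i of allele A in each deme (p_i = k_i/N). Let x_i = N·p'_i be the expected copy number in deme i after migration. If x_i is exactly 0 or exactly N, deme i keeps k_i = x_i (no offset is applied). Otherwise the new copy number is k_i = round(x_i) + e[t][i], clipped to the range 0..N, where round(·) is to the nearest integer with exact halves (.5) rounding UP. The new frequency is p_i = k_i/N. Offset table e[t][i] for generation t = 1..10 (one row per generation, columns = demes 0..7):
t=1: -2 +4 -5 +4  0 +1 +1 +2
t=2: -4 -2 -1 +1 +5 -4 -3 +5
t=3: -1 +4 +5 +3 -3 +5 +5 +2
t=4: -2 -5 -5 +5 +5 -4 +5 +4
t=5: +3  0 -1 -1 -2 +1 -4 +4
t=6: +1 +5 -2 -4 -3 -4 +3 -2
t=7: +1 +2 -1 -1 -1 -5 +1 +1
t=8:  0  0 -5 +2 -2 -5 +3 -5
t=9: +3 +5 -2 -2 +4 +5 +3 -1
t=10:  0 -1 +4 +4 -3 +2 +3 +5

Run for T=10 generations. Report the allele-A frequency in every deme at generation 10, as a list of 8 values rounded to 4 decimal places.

t=0: k=[0 0 0 0 0 52 0 0]
t=1: x=[0.0000 0.0000 0.0000 0.0000 7.2800 37.4400 7.2800 0.0000] k=[0 0 0 0 7 38 8 0]
t=2: x=[0.0000 0.0000 0.0000 0.9800 10.3600 29.4600 11.0800 1.1200] k=[0 0 0 2 15 25 8 6]
t=3: x=[0.0000 0.0000 0.2800 3.5400 14.5800 21.2200 10.1000 6.2800] k=[0 0 5 7 12 26 15 8]
t=4: x=[0.0000 0.7000 4.5800 7.4200 13.2600 22.5000 15.5600 8.9800] k=[0 0 0 12 18 19 21 13]
t=5: x=[0.0000 0.0000 1.6800 11.1600 17.3000 19.1400 19.6000 14.1200] k=[0 0 1 10 15 20 16 18]
t=6: x=[0.0000 0.1400 2.1200 9.4400 15.0000 18.7400 16.8400 17.7200] k=[0 5 0 5 12 15 20 16]
t=7: x=[0.7000 3.6000 1.4000 5.2800 11.4400 15.2800 18.7400 16.5600] k=[2 6 0 4 10 10 20 18]
t=8: x=[2.5600 4.6000 1.4000 4.2800 9.1600 11.4000 18.3200 18.2800] k=[3 5 0 6 7 6 21 13]
t=9: x=[3.2800 4.0200 1.5400 5.3000 6.7200 8.2400 17.7800 14.1200] k=[6 9 0 3 11 13 21 13]
t=10: x=[6.4200 7.3200 1.6800 3.7000 10.1600 13.8400 18.7600 14.1200] k=[6 6 6 8 7 16 22 19]

[0.0600, 0.0600, 0.0600, 0.0800, 0.0700, 0.1600, 0.2200, 0.1900]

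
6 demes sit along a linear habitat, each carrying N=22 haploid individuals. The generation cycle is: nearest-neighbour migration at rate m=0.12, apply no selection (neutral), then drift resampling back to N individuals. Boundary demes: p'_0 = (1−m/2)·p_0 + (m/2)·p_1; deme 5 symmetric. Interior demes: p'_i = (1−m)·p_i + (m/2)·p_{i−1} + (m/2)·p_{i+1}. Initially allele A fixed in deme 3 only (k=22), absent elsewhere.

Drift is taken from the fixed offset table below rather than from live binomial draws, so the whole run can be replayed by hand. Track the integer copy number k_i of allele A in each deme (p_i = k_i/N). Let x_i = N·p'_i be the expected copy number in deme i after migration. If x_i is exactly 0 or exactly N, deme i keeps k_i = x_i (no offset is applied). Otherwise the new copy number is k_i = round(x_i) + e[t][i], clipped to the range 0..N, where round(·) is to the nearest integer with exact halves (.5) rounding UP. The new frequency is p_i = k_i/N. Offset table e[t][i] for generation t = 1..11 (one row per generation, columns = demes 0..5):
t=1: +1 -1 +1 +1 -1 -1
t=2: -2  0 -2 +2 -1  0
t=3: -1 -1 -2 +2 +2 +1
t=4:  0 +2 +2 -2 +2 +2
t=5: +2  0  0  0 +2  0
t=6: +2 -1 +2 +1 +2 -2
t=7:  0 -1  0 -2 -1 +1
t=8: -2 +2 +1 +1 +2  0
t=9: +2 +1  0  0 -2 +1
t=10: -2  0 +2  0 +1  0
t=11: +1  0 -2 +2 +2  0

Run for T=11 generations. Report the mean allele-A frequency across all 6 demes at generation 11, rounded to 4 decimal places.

t=0: k=[0 0 0 22 0 0]
t=1: x=[0.0000 0.0000 1.3200 19.3600 1.3200 0.0000] k=[0 0 2 20 0 0]
t=2: x=[0.0000 0.1200 2.9600 17.7200 1.2000 0.0000] k=[0 0 1 20 0 0]
t=3: x=[0.0000 0.0600 2.0800 17.6600 1.2000 0.0000] k=[0 0 0 20 3 0]
t=4: x=[0.0000 0.0000 1.2000 17.7800 3.8400 0.1800] k=[0 0 3 16 6 2]
t=5: x=[0.0000 0.1800 3.6000 14.6200 6.3600 2.2400] k=[0 0 4 15 8 2]
t=6: x=[0.0000 0.2400 4.4200 13.9200 8.0600 2.3600] k=[0 0 6 15 10 0]
t=7: x=[0.0000 0.3600 6.1800 14.1600 9.7000 0.6000] k=[0 0 6 12 9 2]
t=8: x=[0.0000 0.3600 6.0000 11.4600 8.7600 2.4200] k=[0 2 7 12 11 2]
t=9: x=[0.1200 2.1800 7.0000 11.6400 10.5200 2.5400] k=[2 3 7 12 9 4]
t=10: x=[2.0600 3.1800 7.0600 11.5200 8.8800 4.3000] k=[0 3 9 12 10 4]
t=11: x=[0.1800 3.1800 8.8200 11.7000 9.7600 4.3600] k=[1 3 7 14 12 4]

0.3106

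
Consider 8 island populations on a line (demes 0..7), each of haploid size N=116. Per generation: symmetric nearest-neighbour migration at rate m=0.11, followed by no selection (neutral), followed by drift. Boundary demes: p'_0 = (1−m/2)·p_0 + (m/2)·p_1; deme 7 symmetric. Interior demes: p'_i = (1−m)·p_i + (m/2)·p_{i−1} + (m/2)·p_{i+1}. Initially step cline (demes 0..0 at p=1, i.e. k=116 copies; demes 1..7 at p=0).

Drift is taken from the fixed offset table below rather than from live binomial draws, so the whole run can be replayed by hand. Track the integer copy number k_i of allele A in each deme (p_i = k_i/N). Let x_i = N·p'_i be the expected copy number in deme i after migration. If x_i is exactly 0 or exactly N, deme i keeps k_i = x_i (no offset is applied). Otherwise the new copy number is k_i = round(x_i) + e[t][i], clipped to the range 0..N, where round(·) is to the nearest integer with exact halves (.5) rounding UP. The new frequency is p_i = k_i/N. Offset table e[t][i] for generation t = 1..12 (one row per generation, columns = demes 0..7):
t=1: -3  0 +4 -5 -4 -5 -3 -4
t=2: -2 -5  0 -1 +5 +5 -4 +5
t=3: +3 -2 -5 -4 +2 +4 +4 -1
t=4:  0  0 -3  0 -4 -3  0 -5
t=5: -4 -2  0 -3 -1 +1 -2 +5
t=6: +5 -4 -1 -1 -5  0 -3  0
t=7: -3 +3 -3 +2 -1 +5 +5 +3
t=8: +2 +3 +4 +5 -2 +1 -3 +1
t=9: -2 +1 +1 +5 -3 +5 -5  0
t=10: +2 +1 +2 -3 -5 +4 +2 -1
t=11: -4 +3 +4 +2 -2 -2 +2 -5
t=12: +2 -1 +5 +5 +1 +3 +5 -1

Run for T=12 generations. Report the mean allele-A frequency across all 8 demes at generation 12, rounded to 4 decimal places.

0.1487

t=0: k=[116 0 0 0 0 0 0 0]
t=1: x=[109.6200 6.3800 0.0000 0.0000 0.0000 0.0000 0.0000 0.0000] k=[107 6 0 0 0 0 0 0]
t=2: x=[101.4450 11.2250 0.3300 0.0000 0.0000 0.0000 0.0000 0.0000] k=[99 6 0 0 0 0 0 0]
t=3: x=[93.8850 10.7850 0.3300 0.0000 0.0000 0.0000 0.0000 0.0000] k=[97 9 0 0 0 0 0 0]
t=4: x=[92.1600 13.3450 0.4950 0.0000 0.0000 0.0000 0.0000 0.0000] k=[92 13 0 0 0 0 0 0]
t=5: x=[87.6550 16.6300 0.7150 0.0000 0.0000 0.0000 0.0000 0.0000] k=[84 15 1 0 0 0 0 0]
t=6: x=[80.2050 18.0250 1.7150 0.0550 0.0000 0.0000 0.0000 0.0000] k=[85 14 1 0 0 0 0 0]
t=7: x=[81.0950 17.1900 1.6600 0.0550 0.0000 0.0000 0.0000 0.0000] k=[78 20 0 2 0 0 0 0]
t=8: x=[74.8100 22.0900 1.2100 1.7800 0.1100 0.0000 0.0000 0.0000] k=[77 25 5 7 0 0 0 0]
t=9: x=[74.1400 26.7600 6.2100 6.5050 0.3850 0.0000 0.0000 0.0000] k=[72 28 7 12 0 0 0 0]
t=10: x=[69.5800 29.2650 8.4300 11.0650 0.6600 0.0000 0.0000 0.0000] k=[72 30 10 8 0 0 0 0]
t=11: x=[69.6900 31.2100 10.9900 7.6700 0.4400 0.0000 0.0000 0.0000] k=[66 34 15 10 0 0 0 0]
t=12: x=[64.2400 34.7150 15.7700 9.7250 0.5500 0.0000 0.0000 0.0000] k=[66 34 21 15 2 0 0 0]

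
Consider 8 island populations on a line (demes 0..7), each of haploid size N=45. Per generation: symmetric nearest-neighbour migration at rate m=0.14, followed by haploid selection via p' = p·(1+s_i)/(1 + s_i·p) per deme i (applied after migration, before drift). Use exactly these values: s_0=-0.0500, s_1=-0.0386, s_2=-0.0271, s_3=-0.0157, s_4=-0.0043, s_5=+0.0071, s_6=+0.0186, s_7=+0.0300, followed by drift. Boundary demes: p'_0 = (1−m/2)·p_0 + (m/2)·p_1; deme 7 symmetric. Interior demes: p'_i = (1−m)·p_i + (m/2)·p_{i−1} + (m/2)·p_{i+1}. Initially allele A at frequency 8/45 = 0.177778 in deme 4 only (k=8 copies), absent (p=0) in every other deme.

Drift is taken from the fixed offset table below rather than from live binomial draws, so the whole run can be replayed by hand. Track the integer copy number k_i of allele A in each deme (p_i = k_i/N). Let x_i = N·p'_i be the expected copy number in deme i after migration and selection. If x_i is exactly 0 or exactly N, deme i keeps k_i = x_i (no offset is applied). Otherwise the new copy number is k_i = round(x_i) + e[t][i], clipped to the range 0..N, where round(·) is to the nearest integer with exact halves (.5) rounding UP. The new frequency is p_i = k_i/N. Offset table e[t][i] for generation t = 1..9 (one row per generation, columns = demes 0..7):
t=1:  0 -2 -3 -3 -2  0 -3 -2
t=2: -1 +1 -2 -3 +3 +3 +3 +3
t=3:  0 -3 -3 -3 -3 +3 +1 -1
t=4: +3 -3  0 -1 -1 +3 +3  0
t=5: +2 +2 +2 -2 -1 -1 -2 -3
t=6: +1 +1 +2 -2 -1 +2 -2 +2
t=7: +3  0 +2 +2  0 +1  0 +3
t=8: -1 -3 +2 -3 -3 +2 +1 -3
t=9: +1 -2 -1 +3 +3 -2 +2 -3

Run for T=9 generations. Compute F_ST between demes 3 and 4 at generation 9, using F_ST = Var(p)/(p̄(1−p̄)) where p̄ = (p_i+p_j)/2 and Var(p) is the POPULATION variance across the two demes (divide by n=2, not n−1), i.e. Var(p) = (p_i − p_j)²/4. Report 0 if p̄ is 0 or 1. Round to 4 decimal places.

t=0: k=[0 0 0 0 8 0 0 0]
t=1: x=[0.0000 0.0000 0.0000 0.5513 6.8549 0.5639 0.0000 0.0000] k=[0 0 0 0 5 1 0 0]
t=2: x=[0.0000 0.0000 0.0000 0.3445 4.3530 1.2184 0.0713 0.0000] k=[0 0 0 0 7 4 3 0]
t=3: x=[0.0000 0.0000 0.0000 0.4824 6.2767 4.1667 2.9098 0.2163] k=[0 0 0 0 3 7 4 0]
t=4: x=[0.0000 0.0000 0.0000 0.2067 3.0577 6.5495 3.9966 0.2883] k=[0 0 0 0 2 10 7 0]
t=5: x=[0.0000 0.0000 0.0000 0.1378 2.4102 9.2820 6.8260 0.5045] k=[0 0 0 0 1 8 5 0]
t=6: x=[0.0000 0.0000 0.0000 0.0689 1.4141 7.3434 4.9405 0.3604] k=[0 0 0 0 0 9 3 2]
t=7: x=[0.0000 0.0000 0.0000 0.0000 0.6273 7.9964 3.4076 2.1292] k=[0 0 0 0 1 9 3 5]
t=8: x=[0.0000 0.0000 0.0000 0.0689 1.4838 8.0667 3.6209 4.9896] k=[0 0 0 0 0 10 5 2]
t=9: x=[0.0000 0.0000 0.0000 0.0000 0.6970 9.0008 5.2245 2.2730] k=[0 0 0 0 4 7 7 0]

0.0465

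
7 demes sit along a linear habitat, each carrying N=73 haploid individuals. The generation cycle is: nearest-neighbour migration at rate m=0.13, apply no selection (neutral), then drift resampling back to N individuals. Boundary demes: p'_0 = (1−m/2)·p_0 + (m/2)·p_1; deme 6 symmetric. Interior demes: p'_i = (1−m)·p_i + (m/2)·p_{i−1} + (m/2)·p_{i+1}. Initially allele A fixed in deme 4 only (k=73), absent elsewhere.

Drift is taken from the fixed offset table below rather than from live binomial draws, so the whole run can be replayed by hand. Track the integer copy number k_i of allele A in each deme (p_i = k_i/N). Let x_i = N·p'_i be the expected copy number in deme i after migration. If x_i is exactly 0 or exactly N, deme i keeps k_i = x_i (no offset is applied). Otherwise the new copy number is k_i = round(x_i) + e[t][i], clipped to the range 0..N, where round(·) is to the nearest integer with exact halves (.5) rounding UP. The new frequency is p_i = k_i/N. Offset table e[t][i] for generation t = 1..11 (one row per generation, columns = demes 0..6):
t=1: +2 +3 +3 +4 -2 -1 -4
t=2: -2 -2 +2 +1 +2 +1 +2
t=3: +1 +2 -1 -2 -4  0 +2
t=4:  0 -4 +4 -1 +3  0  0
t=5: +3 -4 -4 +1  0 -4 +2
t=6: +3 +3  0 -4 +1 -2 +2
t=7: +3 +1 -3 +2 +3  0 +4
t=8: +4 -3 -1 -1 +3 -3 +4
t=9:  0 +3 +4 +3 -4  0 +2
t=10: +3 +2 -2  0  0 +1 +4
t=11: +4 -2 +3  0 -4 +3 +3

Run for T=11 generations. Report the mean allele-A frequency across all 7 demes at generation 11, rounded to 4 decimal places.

0.2309

t=0: k=[0 0 0 0 73 0 0]
t=1: x=[0.0000 0.0000 0.0000 4.7450 63.5100 4.7450 0.0000] k=[0 0 0 9 62 4 0]
t=2: x=[0.0000 0.0000 0.5850 11.8600 54.7850 7.5100 0.2600] k=[0 0 3 13 57 9 2]
t=3: x=[0.0000 0.1950 3.4550 15.2100 51.0200 11.6650 2.4550] k=[0 2 2 13 47 12 4]
t=4: x=[0.1300 1.8700 2.7150 14.4950 42.5150 13.7550 4.5200] k=[0 0 7 13 46 14 5]
t=5: x=[0.0000 0.4550 6.9350 14.7550 41.7750 15.4950 5.5850] k=[0 0 3 16 42 11 8]
t=6: x=[0.0000 0.1950 3.6500 16.8450 38.2950 12.8200 8.1950] k=[0 3 4 13 39 11 10]
t=7: x=[0.1950 2.8700 4.5200 14.1050 35.4900 12.7550 10.0650] k=[3 4 2 16 38 13 14]
t=8: x=[3.0650 3.8050 3.0400 16.5200 34.9450 14.6900 13.9350] k=[7 1 2 16 38 12 18]
t=9: x=[6.6100 1.4550 2.8450 16.5200 34.8800 14.0800 17.6100] k=[7 4 7 20 31 14 20]
t=10: x=[6.8050 4.3900 7.6500 19.8700 29.1800 15.4950 19.6100] k=[10 6 6 20 29 16 24]
t=11: x=[9.7400 6.2600 6.9100 19.6750 27.5700 17.3650 23.4800] k=[14 4 10 20 24 20 26]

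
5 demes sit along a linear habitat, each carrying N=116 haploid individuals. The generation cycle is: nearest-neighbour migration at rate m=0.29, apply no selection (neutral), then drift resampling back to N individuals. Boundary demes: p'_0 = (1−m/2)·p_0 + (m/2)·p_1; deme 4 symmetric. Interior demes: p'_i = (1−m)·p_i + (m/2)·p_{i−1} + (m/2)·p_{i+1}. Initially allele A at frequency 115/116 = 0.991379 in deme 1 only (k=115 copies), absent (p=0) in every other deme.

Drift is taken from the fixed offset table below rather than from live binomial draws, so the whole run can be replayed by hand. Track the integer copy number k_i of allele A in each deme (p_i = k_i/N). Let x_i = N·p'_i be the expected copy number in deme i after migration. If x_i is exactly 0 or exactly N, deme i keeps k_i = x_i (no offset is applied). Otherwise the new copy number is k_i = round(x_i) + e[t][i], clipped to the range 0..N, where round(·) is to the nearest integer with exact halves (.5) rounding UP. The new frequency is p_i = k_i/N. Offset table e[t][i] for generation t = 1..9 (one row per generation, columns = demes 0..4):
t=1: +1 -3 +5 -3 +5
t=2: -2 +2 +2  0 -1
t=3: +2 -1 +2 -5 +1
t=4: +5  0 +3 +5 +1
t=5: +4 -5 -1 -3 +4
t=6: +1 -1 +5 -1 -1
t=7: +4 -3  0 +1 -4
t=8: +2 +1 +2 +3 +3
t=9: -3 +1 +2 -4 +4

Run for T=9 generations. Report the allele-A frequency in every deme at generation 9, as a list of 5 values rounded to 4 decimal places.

t=0: k=[0 115 0 0 0]
t=1: x=[16.6750 81.6500 16.6750 0.0000 0.0000] k=[18 79 22 0 0]
t=2: x=[26.8450 61.8900 27.0750 3.1900 0.0000] k=[25 64 29 3 0]
t=3: x=[30.6550 53.2700 30.3050 6.3350 0.4350] k=[33 52 32 1 1]
t=4: x=[35.7550 46.3450 30.4050 5.4950 1.0000] k=[41 46 33 10 2]
t=5: x=[41.7250 43.3900 31.5500 12.1750 3.1600] k=[46 38 31 9 7]
t=6: x=[44.8400 38.1450 28.8250 11.9000 7.2900] k=[46 37 34 11 6]
t=7: x=[44.6950 37.8700 31.1000 13.6100 6.7250] k=[49 35 31 15 3]
t=8: x=[46.9700 36.4500 29.2600 15.5800 4.7400] k=[49 37 31 19 8]
t=9: x=[47.2600 37.8700 30.1300 19.1450 9.5950] k=[44 39 32 15 14]

[0.3793, 0.3362, 0.2759, 0.1293, 0.1207]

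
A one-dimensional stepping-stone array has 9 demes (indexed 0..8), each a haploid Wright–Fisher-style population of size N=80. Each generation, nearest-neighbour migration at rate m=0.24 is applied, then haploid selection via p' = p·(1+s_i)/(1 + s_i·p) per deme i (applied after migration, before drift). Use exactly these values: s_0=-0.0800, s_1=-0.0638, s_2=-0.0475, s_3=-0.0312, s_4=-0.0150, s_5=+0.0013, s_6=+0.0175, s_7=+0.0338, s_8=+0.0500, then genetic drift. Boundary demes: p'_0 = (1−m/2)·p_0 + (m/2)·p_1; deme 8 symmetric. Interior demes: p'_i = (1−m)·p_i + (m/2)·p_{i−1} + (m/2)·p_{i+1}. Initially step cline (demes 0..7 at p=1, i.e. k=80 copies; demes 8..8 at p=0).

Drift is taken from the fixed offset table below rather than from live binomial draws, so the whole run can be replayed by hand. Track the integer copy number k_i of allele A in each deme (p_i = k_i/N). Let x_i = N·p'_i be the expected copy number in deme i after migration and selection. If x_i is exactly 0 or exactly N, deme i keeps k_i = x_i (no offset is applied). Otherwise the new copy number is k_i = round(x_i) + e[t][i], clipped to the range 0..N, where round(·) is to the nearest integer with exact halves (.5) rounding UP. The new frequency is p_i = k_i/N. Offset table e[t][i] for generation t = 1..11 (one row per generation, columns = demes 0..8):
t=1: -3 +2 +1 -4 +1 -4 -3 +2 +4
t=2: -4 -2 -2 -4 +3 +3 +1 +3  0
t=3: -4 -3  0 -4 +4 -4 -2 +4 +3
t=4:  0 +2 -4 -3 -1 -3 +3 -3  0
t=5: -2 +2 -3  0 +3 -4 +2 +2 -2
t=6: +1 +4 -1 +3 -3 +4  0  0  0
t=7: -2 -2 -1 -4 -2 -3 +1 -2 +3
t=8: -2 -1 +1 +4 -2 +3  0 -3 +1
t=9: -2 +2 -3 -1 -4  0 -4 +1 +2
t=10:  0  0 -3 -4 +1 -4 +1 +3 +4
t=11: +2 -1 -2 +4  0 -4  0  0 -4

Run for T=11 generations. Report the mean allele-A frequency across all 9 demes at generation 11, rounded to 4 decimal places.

t=0: k=[80 80 80 80 80 80 80 80 0]
t=1: x=[80.0000 80.0000 80.0000 80.0000 80.0000 80.0000 80.0000 70.6773 10.0199] k=[80 80 80 80 80 80 80 73 14]
t=2: x=[80.0000 80.0000 80.0000 80.0000 80.0000 80.0000 79.1743 67.1232 21.8462] k=[80 80 80 80 80 80 80 70 22]
t=3: x=[80.0000 80.0000 80.0000 80.0000 80.0000 80.0000 78.8203 65.8317 28.6509] k=[80 80 80 80 80 80 77 70 32]
t=4: x=[80.0000 80.0000 80.0000 80.0000 80.0000 79.6405 76.5773 66.6537 37.5304] k=[80 80 80 80 80 77 80 64 38]
t=5: x=[80.0000 80.0000 80.0000 80.0000 79.6345 77.7229 77.7581 63.2446 42.0942] k=[80 80 80 80 80 74 80 65 40]
t=6: x=[80.0000 80.0000 80.0000 80.0000 79.2691 75.4456 77.5220 64.2252 43.9684] k=[80 80 80 80 76 79 78 64 44]
t=7: x=[80.0000 80.0000 80.0000 79.5046 76.7938 78.5219 76.4985 63.7154 47.3469] k=[80 80 80 76 75 76 77 62 50]
t=8: x=[80.0000 80.0000 79.4962 76.2483 75.1719 76.0049 75.1595 62.8128 52.3296] k=[80 80 80 80 73 79 75 60 53]
t=9: x=[80.0000 80.0000 80.0000 79.1332 74.4829 77.8028 73.7802 61.4381 54.6916] k=[80 80 80 78 70 78 70 62 57]
t=10: x=[80.0000 80.0000 79.7481 77.1955 71.8096 76.0848 70.1508 62.8128 58.3784] k=[80 80 77 73 73 72 71 66 62]
t=11: x=[80.0000 79.6156 76.7308 73.2876 72.7814 72.0093 70.6640 66.4972 63.1384] k=[80 79 75 77 73 68 71 66 59]

0.9000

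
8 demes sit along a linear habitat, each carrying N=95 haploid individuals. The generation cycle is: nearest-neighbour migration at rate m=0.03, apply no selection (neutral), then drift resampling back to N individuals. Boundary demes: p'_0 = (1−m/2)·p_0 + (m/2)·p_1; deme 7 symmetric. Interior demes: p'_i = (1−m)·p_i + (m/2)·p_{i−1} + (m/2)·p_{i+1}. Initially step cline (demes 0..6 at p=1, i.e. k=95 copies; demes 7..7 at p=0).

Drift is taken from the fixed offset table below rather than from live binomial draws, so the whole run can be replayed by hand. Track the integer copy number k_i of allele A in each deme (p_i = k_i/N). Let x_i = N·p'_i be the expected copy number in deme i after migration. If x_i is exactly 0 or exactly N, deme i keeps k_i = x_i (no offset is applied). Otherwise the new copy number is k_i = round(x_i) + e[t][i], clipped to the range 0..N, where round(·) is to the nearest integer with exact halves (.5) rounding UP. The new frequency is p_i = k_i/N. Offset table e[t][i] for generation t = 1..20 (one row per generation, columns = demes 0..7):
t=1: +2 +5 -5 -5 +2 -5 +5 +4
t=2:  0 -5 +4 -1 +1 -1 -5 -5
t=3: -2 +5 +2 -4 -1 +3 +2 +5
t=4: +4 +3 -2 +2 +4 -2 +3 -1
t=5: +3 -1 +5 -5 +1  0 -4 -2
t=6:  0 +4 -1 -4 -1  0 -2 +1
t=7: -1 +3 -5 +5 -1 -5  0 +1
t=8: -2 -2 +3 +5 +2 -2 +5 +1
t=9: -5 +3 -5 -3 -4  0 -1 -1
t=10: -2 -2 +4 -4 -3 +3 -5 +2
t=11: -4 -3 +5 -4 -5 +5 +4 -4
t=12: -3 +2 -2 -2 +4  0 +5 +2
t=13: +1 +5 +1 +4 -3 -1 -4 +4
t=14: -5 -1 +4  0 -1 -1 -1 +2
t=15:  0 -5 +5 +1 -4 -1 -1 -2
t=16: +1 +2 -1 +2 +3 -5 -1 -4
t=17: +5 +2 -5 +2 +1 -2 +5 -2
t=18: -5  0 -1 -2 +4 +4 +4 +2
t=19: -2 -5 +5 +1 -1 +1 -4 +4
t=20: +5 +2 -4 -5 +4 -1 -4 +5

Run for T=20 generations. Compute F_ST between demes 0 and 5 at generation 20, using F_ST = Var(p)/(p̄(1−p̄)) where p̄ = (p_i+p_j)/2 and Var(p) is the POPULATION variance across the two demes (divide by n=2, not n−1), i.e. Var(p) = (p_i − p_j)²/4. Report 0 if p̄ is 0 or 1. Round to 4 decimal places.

0.0153

t=0: k=[95 95 95 95 95 95 95 0]
t=1: x=[95.0000 95.0000 95.0000 95.0000 95.0000 95.0000 93.5750 1.4250] k=[95 95 95 95 95 95 95 5]
t=2: x=[95.0000 95.0000 95.0000 95.0000 95.0000 95.0000 93.6500 6.3500] k=[95 95 95 95 95 95 89 1]
t=3: x=[95.0000 95.0000 95.0000 95.0000 95.0000 94.9100 87.7700 2.3200] k=[95 95 95 95 95 95 90 7]
t=4: x=[95.0000 95.0000 95.0000 95.0000 95.0000 94.9250 88.8300 8.2450] k=[95 95 95 95 95 93 92 7]
t=5: x=[95.0000 95.0000 95.0000 95.0000 94.9700 93.0150 90.7400 8.2750] k=[95 95 95 95 95 93 87 6]
t=6: x=[95.0000 95.0000 95.0000 95.0000 94.9700 92.9400 85.8750 7.2150] k=[95 95 95 95 94 93 84 8]
t=7: x=[95.0000 95.0000 95.0000 94.9850 94.0000 92.8800 82.9950 9.1400] k=[95 95 95 95 93 88 83 10]
t=8: x=[95.0000 95.0000 95.0000 94.9700 92.9550 88.0000 81.9800 11.0950] k=[95 95 95 95 95 86 87 12]
t=9: x=[95.0000 95.0000 95.0000 95.0000 94.8650 86.1500 85.8600 13.1250] k=[95 95 95 95 91 86 85 12]
t=10: x=[95.0000 95.0000 95.0000 94.9400 90.9850 86.0600 83.9200 13.0950] k=[95 95 95 91 88 89 79 15]
t=11: x=[95.0000 95.0000 94.9400 91.0150 88.0600 88.8350 78.1900 15.9600] k=[95 95 95 87 83 94 82 12]
t=12: x=[95.0000 95.0000 94.8800 87.0600 83.2250 93.6550 81.1300 13.0500] k=[95 95 93 85 87 94 86 15]
t=13: x=[95.0000 94.9700 92.9100 85.1500 87.0750 93.7750 85.0550 16.0650] k=[95 95 94 89 84 93 81 20]
t=14: x=[95.0000 94.9850 93.9400 89.0000 84.2100 92.6850 80.2650 20.9150] k=[95 94 95 89 83 92 79 23]
t=15: x=[94.9850 94.0300 94.8950 89.0000 83.2250 91.6700 78.3550 23.8400] k=[95 89 95 90 79 91 77 22]
t=16: x=[94.9100 89.1800 94.8350 89.9100 79.3450 90.6100 76.3850 22.8250] k=[95 91 94 92 82 86 75 19]
t=17: x=[94.9400 91.1050 93.9250 91.8800 82.2100 85.7750 74.3250 19.8400] k=[95 93 89 94 83 84 79 18]
t=18: x=[94.9700 92.9700 89.1350 93.7600 83.1800 83.9100 78.1600 18.9150] k=[90 93 88 92 87 88 82 21]
t=19: x=[90.0450 92.8800 88.1350 91.8650 87.0900 87.8950 81.1750 21.9150] k=[88 88 93 93 86 89 77 26]
t=20: x=[88.0000 88.0750 92.9250 92.8950 86.1500 88.7750 76.4150 26.7650] k=[93 90 89 88 90 88 72 32]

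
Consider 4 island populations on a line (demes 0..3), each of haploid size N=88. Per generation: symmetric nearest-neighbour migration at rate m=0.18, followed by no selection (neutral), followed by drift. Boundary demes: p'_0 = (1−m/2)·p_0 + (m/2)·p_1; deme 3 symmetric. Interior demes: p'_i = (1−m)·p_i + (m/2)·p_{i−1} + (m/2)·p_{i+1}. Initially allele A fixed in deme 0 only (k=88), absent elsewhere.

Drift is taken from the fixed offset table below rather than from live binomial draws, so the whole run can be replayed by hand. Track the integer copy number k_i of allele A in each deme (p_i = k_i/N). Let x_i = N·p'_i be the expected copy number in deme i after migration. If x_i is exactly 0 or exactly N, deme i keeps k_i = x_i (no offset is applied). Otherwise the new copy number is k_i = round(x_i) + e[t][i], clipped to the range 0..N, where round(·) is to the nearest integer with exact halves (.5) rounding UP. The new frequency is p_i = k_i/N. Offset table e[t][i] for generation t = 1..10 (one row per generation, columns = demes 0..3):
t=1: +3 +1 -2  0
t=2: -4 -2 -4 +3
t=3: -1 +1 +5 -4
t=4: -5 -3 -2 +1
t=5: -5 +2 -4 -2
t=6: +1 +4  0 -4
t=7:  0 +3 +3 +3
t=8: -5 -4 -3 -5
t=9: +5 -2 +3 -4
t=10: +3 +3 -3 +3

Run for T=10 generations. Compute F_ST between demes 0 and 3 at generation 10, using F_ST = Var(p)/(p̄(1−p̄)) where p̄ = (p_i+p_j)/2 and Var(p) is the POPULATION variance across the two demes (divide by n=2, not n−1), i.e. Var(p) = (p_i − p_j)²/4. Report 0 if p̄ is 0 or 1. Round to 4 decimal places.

0.2604

t=0: k=[88 0 0 0]
t=1: x=[80.0800 7.9200 0.0000 0.0000] k=[83 9 0 0]
t=2: x=[76.3400 14.8500 0.8100 0.0000] k=[72 13 0 0]
t=3: x=[66.6900 17.1400 1.1700 0.0000] k=[66 18 6 0]
t=4: x=[61.6800 21.2400 6.5400 0.5400] k=[57 18 5 2]
t=5: x=[53.4900 20.3400 5.9000 2.2700] k=[48 22 2 0]
t=6: x=[45.6600 22.5400 3.6200 0.1800] k=[47 27 4 0]
t=7: x=[45.2000 26.7300 5.7100 0.3600] k=[45 30 9 3]
t=8: x=[43.6500 29.4600 10.3500 3.5400] k=[39 25 7 0]
t=9: x=[37.7400 24.6400 7.9900 0.6300] k=[43 23 11 0]
t=10: x=[41.2000 23.7200 11.0900 0.9900] k=[44 27 8 4]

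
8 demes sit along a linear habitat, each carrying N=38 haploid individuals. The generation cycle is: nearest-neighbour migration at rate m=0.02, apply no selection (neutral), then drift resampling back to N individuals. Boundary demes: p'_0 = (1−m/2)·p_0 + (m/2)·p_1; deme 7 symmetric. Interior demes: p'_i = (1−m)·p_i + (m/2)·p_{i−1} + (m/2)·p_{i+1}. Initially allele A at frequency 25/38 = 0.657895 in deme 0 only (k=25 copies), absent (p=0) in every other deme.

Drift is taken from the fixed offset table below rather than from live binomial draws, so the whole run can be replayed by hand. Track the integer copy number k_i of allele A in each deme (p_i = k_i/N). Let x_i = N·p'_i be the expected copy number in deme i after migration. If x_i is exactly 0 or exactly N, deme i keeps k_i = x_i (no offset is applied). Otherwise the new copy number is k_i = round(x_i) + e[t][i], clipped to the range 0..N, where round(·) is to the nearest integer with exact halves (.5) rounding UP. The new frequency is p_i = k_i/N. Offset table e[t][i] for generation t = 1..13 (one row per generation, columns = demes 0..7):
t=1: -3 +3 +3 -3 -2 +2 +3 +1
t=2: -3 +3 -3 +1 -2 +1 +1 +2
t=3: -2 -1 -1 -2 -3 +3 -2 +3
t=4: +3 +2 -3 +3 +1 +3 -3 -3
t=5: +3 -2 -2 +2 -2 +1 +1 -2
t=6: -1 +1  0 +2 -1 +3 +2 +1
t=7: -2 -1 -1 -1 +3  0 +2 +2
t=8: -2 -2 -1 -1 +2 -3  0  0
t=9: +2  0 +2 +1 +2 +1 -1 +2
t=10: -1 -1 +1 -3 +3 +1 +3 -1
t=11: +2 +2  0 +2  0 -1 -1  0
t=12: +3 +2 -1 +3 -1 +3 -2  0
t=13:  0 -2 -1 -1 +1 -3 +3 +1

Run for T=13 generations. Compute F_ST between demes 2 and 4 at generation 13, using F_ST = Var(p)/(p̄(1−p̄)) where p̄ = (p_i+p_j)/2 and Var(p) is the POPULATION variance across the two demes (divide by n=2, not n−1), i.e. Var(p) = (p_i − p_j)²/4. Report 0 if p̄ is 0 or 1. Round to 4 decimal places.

0.0000

t=0: k=[25 0 0 0 0 0 0 0]
t=1: x=[24.7500 0.2500 0.0000 0.0000 0.0000 0.0000 0.0000 0.0000] k=[22 3 0 0 0 0 0 0]
t=2: x=[21.8100 3.1600 0.0300 0.0000 0.0000 0.0000 0.0000 0.0000] k=[19 6 0 0 0 0 0 0]
t=3: x=[18.8700 6.0700 0.0600 0.0000 0.0000 0.0000 0.0000 0.0000] k=[17 5 0 0 0 0 0 0]
t=4: x=[16.8800 5.0700 0.0500 0.0000 0.0000 0.0000 0.0000 0.0000] k=[20 7 0 0 0 0 0 0]
t=5: x=[19.8700 7.0600 0.0700 0.0000 0.0000 0.0000 0.0000 0.0000] k=[23 5 0 0 0 0 0 0]
t=6: x=[22.8200 5.1300 0.0500 0.0000 0.0000 0.0000 0.0000 0.0000] k=[22 6 0 0 0 0 0 0]
t=7: x=[21.8400 6.1000 0.0600 0.0000 0.0000 0.0000 0.0000 0.0000] k=[20 5 0 0 0 0 0 0]
t=8: x=[19.8500 5.1000 0.0500 0.0000 0.0000 0.0000 0.0000 0.0000] k=[18 3 0 0 0 0 0 0]
t=9: x=[17.8500 3.1200 0.0300 0.0000 0.0000 0.0000 0.0000 0.0000] k=[20 3 2 0 0 0 0 0]
t=10: x=[19.8300 3.1600 1.9900 0.0200 0.0000 0.0000 0.0000 0.0000] k=[19 2 3 0 0 0 0 0]
t=11: x=[18.8300 2.1800 2.9600 0.0300 0.0000 0.0000 0.0000 0.0000] k=[21 4 3 2 0 0 0 0]
t=12: x=[20.8300 4.1600 3.0000 1.9900 0.0200 0.0000 0.0000 0.0000] k=[24 6 2 5 0 0 0 0]
t=13: x=[23.8200 6.1400 2.0700 4.9200 0.0500 0.0000 0.0000 0.0000] k=[24 4 1 4 1 0 0 0]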